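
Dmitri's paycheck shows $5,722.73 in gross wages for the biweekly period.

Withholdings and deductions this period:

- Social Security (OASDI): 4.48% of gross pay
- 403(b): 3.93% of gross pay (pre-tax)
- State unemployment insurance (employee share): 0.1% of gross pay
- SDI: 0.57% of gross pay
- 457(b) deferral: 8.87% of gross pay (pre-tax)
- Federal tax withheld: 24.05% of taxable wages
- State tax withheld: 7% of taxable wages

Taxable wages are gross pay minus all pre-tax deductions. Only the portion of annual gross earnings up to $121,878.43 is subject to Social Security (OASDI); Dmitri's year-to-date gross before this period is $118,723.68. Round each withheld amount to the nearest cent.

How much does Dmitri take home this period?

$3,261.08

457(b) deferral: $5,722.73 × 0.0887 = $507.61
403(b): $5,722.73 × 0.0393 = $224.90
Pre-tax total = $507.61 + $224.90 = $732.51
Taxable wages = $5,722.73 − $732.51 = $4,990.22
State tax withheld: $4,990.22 × 0.07 = $349.32
Federal tax withheld: $4,990.22 × 0.2405 = $1,200.15
Social Security (OASDI): only $121,878.43 − $118,723.68 = $3,154.75 of this check is subject → $3,154.75 × 0.0448 = $141.33
State unemployment insurance (employee share): $5,722.73 × 0.001 = $5.72
SDI: $5,722.73 × 0.0057 = $32.62
Total deductions = $507.61 + $224.90 + $349.32 + $1,200.15 + $141.33 + $5.72 + $32.62 = $2,461.65
Net pay = $5,722.73 − $2,461.65 = $3,261.08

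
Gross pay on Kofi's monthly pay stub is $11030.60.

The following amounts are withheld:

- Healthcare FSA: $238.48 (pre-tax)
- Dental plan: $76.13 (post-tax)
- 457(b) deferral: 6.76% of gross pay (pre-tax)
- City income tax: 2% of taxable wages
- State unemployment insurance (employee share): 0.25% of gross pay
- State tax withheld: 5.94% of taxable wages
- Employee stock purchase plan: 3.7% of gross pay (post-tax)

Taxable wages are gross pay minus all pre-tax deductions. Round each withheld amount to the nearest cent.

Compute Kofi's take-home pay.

457(b) deferral: $11030.60 × 0.0676 = $745.67
Healthcare FSA: $238.48
Pre-tax total = $745.67 + $238.48 = $984.15
Taxable wages = $11030.60 − $984.15 = $10046.45
State tax withheld: $10046.45 × 0.0594 = $596.76
City income tax: $10046.45 × 0.02 = $200.93
State unemployment insurance (employee share): $11030.60 × 0.0025 = $27.58
Employee stock purchase plan: $11030.60 × 0.037 = $408.13
Dental plan: $76.13
Total deductions = $745.67 + $238.48 + $596.76 + $200.93 + $27.58 + $408.13 + $76.13 = $2293.68
Net pay = $11030.60 − $2293.68 = $8736.92

$8736.92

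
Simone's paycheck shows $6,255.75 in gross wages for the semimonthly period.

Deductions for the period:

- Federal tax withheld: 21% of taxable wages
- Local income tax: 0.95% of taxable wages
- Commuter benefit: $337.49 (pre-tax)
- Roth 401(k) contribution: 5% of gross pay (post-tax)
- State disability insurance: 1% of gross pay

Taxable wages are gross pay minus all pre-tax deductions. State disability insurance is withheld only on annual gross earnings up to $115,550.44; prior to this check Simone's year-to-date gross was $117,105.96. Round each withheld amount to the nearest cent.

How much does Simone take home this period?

Commuter benefit: $337.49
Taxable wages = $6,255.75 − $337.49 = $5,918.26
Federal tax withheld: $5,918.26 × 0.21 = $1,242.83
Local income tax: $5,918.26 × 0.0095 = $56.22
State disability insurance: annual cap $115,550.44 already reached (YTD $117,105.96), so $0.00
Roth 401(k) contribution: $6,255.75 × 0.05 = $312.79
Total deductions = $337.49 + $1,242.83 + $56.22 + $0.00 + $312.79 = $1,949.33
Net pay = $6,255.75 − $1,949.33 = $4,306.42

$4,306.42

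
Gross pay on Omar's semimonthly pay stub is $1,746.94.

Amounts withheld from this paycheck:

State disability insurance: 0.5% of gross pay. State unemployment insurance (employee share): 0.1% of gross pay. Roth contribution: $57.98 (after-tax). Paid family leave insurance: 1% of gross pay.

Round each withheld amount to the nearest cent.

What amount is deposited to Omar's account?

$1,661.01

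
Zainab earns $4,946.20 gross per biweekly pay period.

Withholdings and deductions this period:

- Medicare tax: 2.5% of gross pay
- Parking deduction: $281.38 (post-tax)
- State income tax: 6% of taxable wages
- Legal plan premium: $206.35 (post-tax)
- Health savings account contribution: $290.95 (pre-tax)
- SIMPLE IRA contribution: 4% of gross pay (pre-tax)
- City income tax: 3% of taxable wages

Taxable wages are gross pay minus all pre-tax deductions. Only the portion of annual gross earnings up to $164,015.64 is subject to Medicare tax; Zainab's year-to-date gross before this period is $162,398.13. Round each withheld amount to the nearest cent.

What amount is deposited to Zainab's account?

SIMPLE IRA contribution: $4,946.20 × 0.04 = $197.85
Health savings account contribution: $290.95
Pre-tax total = $197.85 + $290.95 = $488.80
Taxable wages = $4,946.20 − $488.80 = $4,457.40
State income tax: $4,457.40 × 0.06 = $267.44
City income tax: $4,457.40 × 0.03 = $133.72
Medicare tax: only $164,015.64 − $162,398.13 = $1,617.51 of this check is subject → $1,617.51 × 0.025 = $40.44
Parking deduction: $281.38
Legal plan premium: $206.35
Total deductions = $197.85 + $290.95 + $267.44 + $133.72 + $40.44 + $281.38 + $206.35 = $1,418.13
Net pay = $4,946.20 − $1,418.13 = $3,528.07

$3,528.07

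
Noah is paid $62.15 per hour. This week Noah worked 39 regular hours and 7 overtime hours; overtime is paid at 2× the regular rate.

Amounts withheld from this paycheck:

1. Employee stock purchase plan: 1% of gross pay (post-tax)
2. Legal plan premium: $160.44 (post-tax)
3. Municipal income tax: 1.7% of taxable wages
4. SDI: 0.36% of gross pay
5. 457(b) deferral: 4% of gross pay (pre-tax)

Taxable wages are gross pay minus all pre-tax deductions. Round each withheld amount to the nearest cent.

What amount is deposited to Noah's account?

Regular pay: 39 × $62.15 = $2423.85
Overtime pay: 7 × $62.15 × 2 = $870.10
Gross pay = $2423.85 + $870.10 = $3293.95
457(b) deferral: $3293.95 × 0.04 = $131.76
Taxable wages = $3293.95 − $131.76 = $3162.19
Municipal income tax: $3162.19 × 0.017 = $53.76
SDI: $3293.95 × 0.0036 = $11.86
Legal plan premium: $160.44
Employee stock purchase plan: $3293.95 × 0.01 = $32.94
Total deductions = $131.76 + $53.76 + $11.86 + $160.44 + $32.94 = $390.76
Net pay = $3293.95 − $390.76 = $2903.19

$2903.19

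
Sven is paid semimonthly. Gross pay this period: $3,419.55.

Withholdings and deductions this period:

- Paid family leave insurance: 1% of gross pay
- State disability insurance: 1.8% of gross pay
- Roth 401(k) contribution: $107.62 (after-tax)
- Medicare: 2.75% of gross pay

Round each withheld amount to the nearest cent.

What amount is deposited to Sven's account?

$3,122.14

Paid family leave insurance: $3,419.55 × 0.01 = $34.20
Medicare: $3,419.55 × 0.0275 = $94.04
State disability insurance: $3,419.55 × 0.018 = $61.55
Roth 401(k) contribution: $107.62
Total deductions = $34.20 + $94.04 + $61.55 + $107.62 = $297.41
Net pay = $3,419.55 − $297.41 = $3,122.14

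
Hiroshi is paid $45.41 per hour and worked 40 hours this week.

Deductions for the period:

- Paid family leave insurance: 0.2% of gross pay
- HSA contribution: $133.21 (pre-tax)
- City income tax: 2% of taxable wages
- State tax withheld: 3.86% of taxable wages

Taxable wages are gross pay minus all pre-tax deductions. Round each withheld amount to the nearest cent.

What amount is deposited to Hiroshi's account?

$1580.93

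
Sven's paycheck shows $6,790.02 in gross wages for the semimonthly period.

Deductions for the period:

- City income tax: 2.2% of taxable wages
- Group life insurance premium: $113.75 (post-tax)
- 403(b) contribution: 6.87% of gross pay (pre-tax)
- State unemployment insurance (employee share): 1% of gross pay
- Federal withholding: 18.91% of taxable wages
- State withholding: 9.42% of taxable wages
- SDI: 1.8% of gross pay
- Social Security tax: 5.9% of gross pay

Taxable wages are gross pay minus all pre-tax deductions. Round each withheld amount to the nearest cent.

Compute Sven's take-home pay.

$3,688.49

403(b) contribution: $6,790.02 × 0.0687 = $466.47
Taxable wages = $6,790.02 − $466.47 = $6,323.55
State withholding: $6,323.55 × 0.0942 = $595.68
City income tax: $6,323.55 × 0.022 = $139.12
Federal withholding: $6,323.55 × 0.1891 = $1,195.78
SDI: $6,790.02 × 0.018 = $122.22
Social Security tax: $6,790.02 × 0.059 = $400.61
State unemployment insurance (employee share): $6,790.02 × 0.01 = $67.90
Group life insurance premium: $113.75
Total deductions = $466.47 + $595.68 + $139.12 + $1,195.78 + $122.22 + $400.61 + $67.90 + $113.75 = $3,101.53
Net pay = $6,790.02 − $3,101.53 = $3,688.49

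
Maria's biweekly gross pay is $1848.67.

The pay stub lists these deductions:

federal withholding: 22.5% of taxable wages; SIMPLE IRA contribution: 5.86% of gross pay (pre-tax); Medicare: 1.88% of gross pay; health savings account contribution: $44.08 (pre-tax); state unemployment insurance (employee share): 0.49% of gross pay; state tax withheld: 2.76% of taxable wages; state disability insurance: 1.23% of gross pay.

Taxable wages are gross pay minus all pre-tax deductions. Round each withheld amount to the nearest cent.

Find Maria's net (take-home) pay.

$1201.23

SIMPLE IRA contribution: $1848.67 × 0.0586 = $108.33
Health savings account contribution: $44.08
Pre-tax total = $108.33 + $44.08 = $152.41
Taxable wages = $1848.67 − $152.41 = $1696.26
State tax withheld: $1696.26 × 0.0276 = $46.82
Federal withholding: $1696.26 × 0.225 = $381.66
Medicare: $1848.67 × 0.0188 = $34.75
State unemployment insurance (employee share): $1848.67 × 0.0049 = $9.06
State disability insurance: $1848.67 × 0.0123 = $22.74
Total deductions = $108.33 + $44.08 + $46.82 + $381.66 + $34.75 + $9.06 + $22.74 = $647.44
Net pay = $1848.67 − $647.44 = $1201.23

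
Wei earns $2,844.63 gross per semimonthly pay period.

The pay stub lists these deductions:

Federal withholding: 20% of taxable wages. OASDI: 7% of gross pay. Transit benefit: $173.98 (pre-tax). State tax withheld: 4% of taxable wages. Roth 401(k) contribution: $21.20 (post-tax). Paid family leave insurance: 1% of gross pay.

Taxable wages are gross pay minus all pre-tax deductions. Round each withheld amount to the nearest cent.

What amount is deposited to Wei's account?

$1,780.92

Transit benefit: $173.98
Taxable wages = $2,844.63 − $173.98 = $2,670.65
Federal withholding: $2,670.65 × 0.2 = $534.13
State tax withheld: $2,670.65 × 0.04 = $106.83
OASDI: $2,844.63 × 0.07 = $199.12
Paid family leave insurance: $2,844.63 × 0.01 = $28.45
Roth 401(k) contribution: $21.20
Total deductions = $173.98 + $534.13 + $106.83 + $199.12 + $28.45 + $21.20 = $1,063.71
Net pay = $2,844.63 − $1,063.71 = $1,780.92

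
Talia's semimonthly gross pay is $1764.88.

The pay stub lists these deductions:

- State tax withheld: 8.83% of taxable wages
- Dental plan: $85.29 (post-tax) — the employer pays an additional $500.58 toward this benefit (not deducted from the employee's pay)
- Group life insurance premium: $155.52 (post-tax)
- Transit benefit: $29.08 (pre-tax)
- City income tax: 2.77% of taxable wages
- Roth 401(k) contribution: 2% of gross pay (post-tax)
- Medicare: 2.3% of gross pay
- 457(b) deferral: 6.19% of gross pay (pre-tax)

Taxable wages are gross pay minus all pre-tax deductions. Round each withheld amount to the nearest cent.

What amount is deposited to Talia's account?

$1121.17

457(b) deferral: $1764.88 × 0.0619 = $109.25
Transit benefit: $29.08
Pre-tax total = $109.25 + $29.08 = $138.33
Taxable wages = $1764.88 − $138.33 = $1626.55
State tax withheld: $1626.55 × 0.0883 = $143.62
City income tax: $1626.55 × 0.0277 = $45.06
Medicare: $1764.88 × 0.023 = $40.59
Dental plan: $85.29
Group life insurance premium: $155.52
Roth 401(k) contribution: $1764.88 × 0.02 = $35.30
(Employer's $500.58 toward dental plan is not withheld from the employee.)
Total deductions = $109.25 + $29.08 + $143.62 + $45.06 + $40.59 + $85.29 + $155.52 + $35.30 = $643.71
Net pay = $1764.88 − $643.71 = $1121.17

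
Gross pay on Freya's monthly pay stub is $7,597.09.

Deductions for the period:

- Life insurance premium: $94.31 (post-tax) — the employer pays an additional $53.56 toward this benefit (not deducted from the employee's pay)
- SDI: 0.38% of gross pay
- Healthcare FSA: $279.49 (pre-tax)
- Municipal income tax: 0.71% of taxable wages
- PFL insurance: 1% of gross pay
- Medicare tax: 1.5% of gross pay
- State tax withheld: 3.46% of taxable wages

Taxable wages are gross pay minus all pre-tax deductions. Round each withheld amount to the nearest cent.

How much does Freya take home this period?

Healthcare FSA: $279.49
Taxable wages = $7,597.09 − $279.49 = $7,317.60
State tax withheld: $7,317.60 × 0.0346 = $253.19
Municipal income tax: $7,317.60 × 0.0071 = $51.95
PFL insurance: $7,597.09 × 0.01 = $75.97
Medicare tax: $7,597.09 × 0.015 = $113.96
SDI: $7,597.09 × 0.0038 = $28.87
Life insurance premium: $94.31
(Employer's $53.56 toward life insurance premium is not withheld from the employee.)
Total deductions = $279.49 + $253.19 + $51.95 + $75.97 + $113.96 + $28.87 + $94.31 = $897.74
Net pay = $7,597.09 − $897.74 = $6,699.35

$6,699.35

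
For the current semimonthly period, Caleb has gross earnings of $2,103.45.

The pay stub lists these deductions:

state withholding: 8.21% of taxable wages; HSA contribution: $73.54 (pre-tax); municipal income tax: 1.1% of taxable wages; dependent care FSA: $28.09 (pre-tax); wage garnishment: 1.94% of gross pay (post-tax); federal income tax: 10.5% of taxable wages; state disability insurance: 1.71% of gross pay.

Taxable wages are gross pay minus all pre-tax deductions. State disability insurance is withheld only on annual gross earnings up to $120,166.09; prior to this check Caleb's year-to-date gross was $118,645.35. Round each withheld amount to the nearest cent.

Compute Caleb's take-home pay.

Dependent care FSA: $28.09
HSA contribution: $73.54
Pre-tax total = $28.09 + $73.54 = $101.63
Taxable wages = $2,103.45 − $101.63 = $2,001.82
State withholding: $2,001.82 × 0.0821 = $164.35
Municipal income tax: $2,001.82 × 0.011 = $22.02
Federal income tax: $2,001.82 × 0.105 = $210.19
State disability insurance: only $120,166.09 − $118,645.35 = $1,520.74 of this check is subject → $1,520.74 × 0.0171 = $26.00
Wage garnishment: $2,103.45 × 0.0194 = $40.81
Total deductions = $28.09 + $73.54 + $164.35 + $22.02 + $210.19 + $26.00 + $40.81 = $565.00
Net pay = $2,103.45 − $565.00 = $1,538.45

$1,538.45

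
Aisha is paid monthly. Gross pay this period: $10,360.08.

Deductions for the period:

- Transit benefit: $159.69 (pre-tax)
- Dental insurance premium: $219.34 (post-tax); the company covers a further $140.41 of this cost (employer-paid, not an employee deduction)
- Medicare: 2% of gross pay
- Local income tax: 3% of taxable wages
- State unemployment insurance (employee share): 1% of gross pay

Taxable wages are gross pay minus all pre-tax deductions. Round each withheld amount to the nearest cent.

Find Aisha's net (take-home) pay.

Transit benefit: $159.69
Taxable wages = $10,360.08 − $159.69 = $10,200.39
Local income tax: $10,200.39 × 0.03 = $306.01
Medicare: $10,360.08 × 0.02 = $207.20
State unemployment insurance (employee share): $10,360.08 × 0.01 = $103.60
Dental insurance premium: $219.34
(Employer's $140.41 toward dental insurance premium is not withheld from the employee.)
Total deductions = $159.69 + $306.01 + $207.20 + $103.60 + $219.34 = $995.84
Net pay = $10,360.08 − $995.84 = $9,364.24

$9,364.24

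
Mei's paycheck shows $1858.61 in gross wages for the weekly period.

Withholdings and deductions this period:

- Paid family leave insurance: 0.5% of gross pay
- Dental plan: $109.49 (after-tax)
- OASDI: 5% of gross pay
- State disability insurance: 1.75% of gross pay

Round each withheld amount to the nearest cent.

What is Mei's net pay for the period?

$1614.37

OASDI: $1858.61 × 0.05 = $92.93
Paid family leave insurance: $1858.61 × 0.005 = $9.29
State disability insurance: $1858.61 × 0.0175 = $32.53
Dental plan: $109.49
Total deductions = $92.93 + $9.29 + $32.53 + $109.49 = $244.24
Net pay = $1858.61 − $244.24 = $1614.37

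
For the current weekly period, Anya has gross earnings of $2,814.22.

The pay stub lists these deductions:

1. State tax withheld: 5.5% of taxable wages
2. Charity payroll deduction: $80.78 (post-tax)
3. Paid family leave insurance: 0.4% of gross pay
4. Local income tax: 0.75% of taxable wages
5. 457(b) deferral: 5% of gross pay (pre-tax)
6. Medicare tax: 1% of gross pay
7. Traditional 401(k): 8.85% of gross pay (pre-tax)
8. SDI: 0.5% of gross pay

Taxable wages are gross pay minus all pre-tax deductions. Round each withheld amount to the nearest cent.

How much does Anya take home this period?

$2,138.68

457(b) deferral: $2,814.22 × 0.05 = $140.71
Traditional 401(k): $2,814.22 × 0.0885 = $249.06
Pre-tax total = $140.71 + $249.06 = $389.77
Taxable wages = $2,814.22 − $389.77 = $2,424.45
Local income tax: $2,424.45 × 0.0075 = $18.18
State tax withheld: $2,424.45 × 0.055 = $133.34
Medicare tax: $2,814.22 × 0.01 = $28.14
SDI: $2,814.22 × 0.005 = $14.07
Paid family leave insurance: $2,814.22 × 0.004 = $11.26
Charity payroll deduction: $80.78
Total deductions = $140.71 + $249.06 + $18.18 + $133.34 + $28.14 + $14.07 + $11.26 + $80.78 = $675.54
Net pay = $2,814.22 − $675.54 = $2,138.68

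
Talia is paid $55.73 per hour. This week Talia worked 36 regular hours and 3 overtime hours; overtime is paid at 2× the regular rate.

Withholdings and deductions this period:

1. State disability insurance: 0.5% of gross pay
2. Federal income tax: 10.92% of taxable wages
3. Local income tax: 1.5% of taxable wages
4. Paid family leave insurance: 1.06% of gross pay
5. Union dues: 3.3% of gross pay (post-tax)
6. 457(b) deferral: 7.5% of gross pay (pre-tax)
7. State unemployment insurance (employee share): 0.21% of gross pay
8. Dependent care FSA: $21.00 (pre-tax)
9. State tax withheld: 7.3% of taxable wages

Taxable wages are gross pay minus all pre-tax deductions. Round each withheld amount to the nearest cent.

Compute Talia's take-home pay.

$1,602.62

Regular pay: 36 × $55.73 = $2,006.28
Overtime pay: 3 × $55.73 × 2 = $334.38
Gross pay = $2,006.28 + $334.38 = $2,340.66
457(b) deferral: $2,340.66 × 0.075 = $175.55
Dependent care FSA: $21.00
Pre-tax total = $175.55 + $21.00 = $196.55
Taxable wages = $2,340.66 − $196.55 = $2,144.11
Federal income tax: $2,144.11 × 0.1092 = $234.14
Local income tax: $2,144.11 × 0.015 = $32.16
State tax withheld: $2,144.11 × 0.073 = $156.52
Paid family leave insurance: $2,340.66 × 0.0106 = $24.81
State disability insurance: $2,340.66 × 0.005 = $11.70
State unemployment insurance (employee share): $2,340.66 × 0.0021 = $4.92
Union dues: $2,340.66 × 0.033 = $77.24
Total deductions = $175.55 + $21.00 + $234.14 + $32.16 + $156.52 + $24.81 + $11.70 + $4.92 + $77.24 = $738.04
Net pay = $2,340.66 − $738.04 = $1,602.62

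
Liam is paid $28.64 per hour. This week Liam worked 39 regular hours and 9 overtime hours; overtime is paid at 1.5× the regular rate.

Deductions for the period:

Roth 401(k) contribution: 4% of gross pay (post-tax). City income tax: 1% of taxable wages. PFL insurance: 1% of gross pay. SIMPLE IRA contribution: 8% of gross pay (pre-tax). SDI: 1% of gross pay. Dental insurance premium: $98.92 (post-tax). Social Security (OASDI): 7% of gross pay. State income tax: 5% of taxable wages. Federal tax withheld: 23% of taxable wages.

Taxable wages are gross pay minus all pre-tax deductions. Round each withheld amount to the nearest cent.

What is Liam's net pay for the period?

Regular pay: 39 × $28.64 = $1,116.96
Overtime pay: 9 × $28.64 × 1.5 = $386.64
Gross pay = $1,116.96 + $386.64 = $1,503.60
SIMPLE IRA contribution: $1,503.60 × 0.08 = $120.29
Taxable wages = $1,503.60 − $120.29 = $1,383.31
State income tax: $1,383.31 × 0.05 = $69.17
Federal tax withheld: $1,383.31 × 0.23 = $318.16
City income tax: $1,383.31 × 0.01 = $13.83
SDI: $1,503.60 × 0.01 = $15.04
Social Security (OASDI): $1,503.60 × 0.07 = $105.25
PFL insurance: $1,503.60 × 0.01 = $15.04
Dental insurance premium: $98.92
Roth 401(k) contribution: $1,503.60 × 0.04 = $60.14
Total deductions = $120.29 + $69.17 + $318.16 + $13.83 + $15.04 + $105.25 + $15.04 + $98.92 + $60.14 = $815.84
Net pay = $1,503.60 − $815.84 = $687.76

$687.76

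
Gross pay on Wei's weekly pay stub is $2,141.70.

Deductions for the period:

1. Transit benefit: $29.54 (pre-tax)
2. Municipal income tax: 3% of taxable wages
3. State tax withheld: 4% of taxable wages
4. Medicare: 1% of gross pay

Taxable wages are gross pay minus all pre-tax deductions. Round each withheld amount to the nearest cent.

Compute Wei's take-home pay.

Transit benefit: $29.54
Taxable wages = $2,141.70 − $29.54 = $2,112.16
State tax withheld: $2,112.16 × 0.04 = $84.49
Municipal income tax: $2,112.16 × 0.03 = $63.36
Medicare: $2,141.70 × 0.01 = $21.42
Total deductions = $29.54 + $84.49 + $63.36 + $21.42 = $198.81
Net pay = $2,141.70 − $198.81 = $1,942.89

$1,942.89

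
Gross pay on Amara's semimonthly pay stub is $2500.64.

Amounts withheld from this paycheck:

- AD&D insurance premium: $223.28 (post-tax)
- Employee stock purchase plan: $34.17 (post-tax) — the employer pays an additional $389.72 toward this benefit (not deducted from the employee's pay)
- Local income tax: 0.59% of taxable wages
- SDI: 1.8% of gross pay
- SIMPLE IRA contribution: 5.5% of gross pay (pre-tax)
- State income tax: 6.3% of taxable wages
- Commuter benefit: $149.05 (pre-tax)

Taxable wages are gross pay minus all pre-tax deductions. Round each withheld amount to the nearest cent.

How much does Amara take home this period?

$1759.04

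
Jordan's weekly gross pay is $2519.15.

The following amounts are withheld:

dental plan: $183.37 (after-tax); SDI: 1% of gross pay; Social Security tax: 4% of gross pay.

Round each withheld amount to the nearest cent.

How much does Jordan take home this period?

SDI: $2519.15 × 0.01 = $25.19
Social Security tax: $2519.15 × 0.04 = $100.77
Dental plan: $183.37
Total deductions = $25.19 + $100.77 + $183.37 = $309.33
Net pay = $2519.15 − $309.33 = $2209.82

$2209.82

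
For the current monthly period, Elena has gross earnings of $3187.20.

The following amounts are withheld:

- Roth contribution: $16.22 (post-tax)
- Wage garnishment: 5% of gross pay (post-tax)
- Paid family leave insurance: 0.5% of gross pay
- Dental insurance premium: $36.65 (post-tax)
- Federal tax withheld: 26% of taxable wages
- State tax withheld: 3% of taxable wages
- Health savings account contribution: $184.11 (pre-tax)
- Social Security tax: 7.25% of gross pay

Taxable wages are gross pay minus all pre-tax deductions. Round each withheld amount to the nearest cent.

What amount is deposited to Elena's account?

Health savings account contribution: $184.11
Taxable wages = $3187.20 − $184.11 = $3003.09
Federal tax withheld: $3003.09 × 0.26 = $780.80
State tax withheld: $3003.09 × 0.03 = $90.09
Paid family leave insurance: $3187.20 × 0.005 = $15.94
Social Security tax: $3187.20 × 0.0725 = $231.07
Wage garnishment: $3187.20 × 0.05 = $159.36
Roth contribution: $16.22
Dental insurance premium: $36.65
Total deductions = $184.11 + $780.80 + $90.09 + $15.94 + $231.07 + $159.36 + $16.22 + $36.65 = $1514.24
Net pay = $3187.20 − $1514.24 = $1672.96

$1672.96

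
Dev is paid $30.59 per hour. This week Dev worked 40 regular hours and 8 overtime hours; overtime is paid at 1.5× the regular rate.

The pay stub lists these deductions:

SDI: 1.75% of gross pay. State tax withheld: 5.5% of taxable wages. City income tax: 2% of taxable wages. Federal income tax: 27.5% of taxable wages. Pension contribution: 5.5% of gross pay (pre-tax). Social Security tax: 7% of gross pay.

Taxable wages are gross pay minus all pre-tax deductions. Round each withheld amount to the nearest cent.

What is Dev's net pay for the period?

Regular pay: 40 × $30.59 = $1,223.60
Overtime pay: 8 × $30.59 × 1.5 = $367.08
Gross pay = $1,223.60 + $367.08 = $1,590.68
Pension contribution: $1,590.68 × 0.055 = $87.49
Taxable wages = $1,590.68 − $87.49 = $1,503.19
City income tax: $1,503.19 × 0.02 = $30.06
State tax withheld: $1,503.19 × 0.055 = $82.68
Federal income tax: $1,503.19 × 0.275 = $413.38
SDI: $1,590.68 × 0.0175 = $27.84
Social Security tax: $1,590.68 × 0.07 = $111.35
Total deductions = $87.49 + $30.06 + $82.68 + $413.38 + $27.84 + $111.35 = $752.80
Net pay = $1,590.68 − $752.80 = $837.88

$837.88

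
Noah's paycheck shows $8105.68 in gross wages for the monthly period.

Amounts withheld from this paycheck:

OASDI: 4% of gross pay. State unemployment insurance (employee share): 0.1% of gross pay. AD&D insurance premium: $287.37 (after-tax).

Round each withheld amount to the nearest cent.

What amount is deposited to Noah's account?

State unemployment insurance (employee share): $8105.68 × 0.001 = $8.11
OASDI: $8105.68 × 0.04 = $324.23
AD&D insurance premium: $287.37
Total deductions = $8.11 + $324.23 + $287.37 = $619.71
Net pay = $8105.68 − $619.71 = $7485.97

$7485.97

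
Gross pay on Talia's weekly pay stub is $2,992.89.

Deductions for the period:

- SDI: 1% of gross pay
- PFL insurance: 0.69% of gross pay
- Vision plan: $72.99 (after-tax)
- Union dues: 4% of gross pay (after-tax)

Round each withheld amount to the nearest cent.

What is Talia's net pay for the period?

PFL insurance: $2,992.89 × 0.0069 = $20.65
SDI: $2,992.89 × 0.01 = $29.93
Vision plan: $72.99
Union dues: $2,992.89 × 0.04 = $119.72
Total deductions = $20.65 + $29.93 + $72.99 + $119.72 = $243.29
Net pay = $2,992.89 − $243.29 = $2,749.60

$2,749.60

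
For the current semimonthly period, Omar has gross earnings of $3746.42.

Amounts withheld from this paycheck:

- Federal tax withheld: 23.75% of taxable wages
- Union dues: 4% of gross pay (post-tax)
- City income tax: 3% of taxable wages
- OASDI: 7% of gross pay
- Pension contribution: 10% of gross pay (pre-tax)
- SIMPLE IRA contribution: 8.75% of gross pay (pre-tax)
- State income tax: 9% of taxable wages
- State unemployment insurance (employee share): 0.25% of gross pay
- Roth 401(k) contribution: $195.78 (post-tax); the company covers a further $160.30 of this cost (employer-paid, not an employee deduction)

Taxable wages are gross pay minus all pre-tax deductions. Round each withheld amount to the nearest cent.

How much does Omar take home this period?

$1338.49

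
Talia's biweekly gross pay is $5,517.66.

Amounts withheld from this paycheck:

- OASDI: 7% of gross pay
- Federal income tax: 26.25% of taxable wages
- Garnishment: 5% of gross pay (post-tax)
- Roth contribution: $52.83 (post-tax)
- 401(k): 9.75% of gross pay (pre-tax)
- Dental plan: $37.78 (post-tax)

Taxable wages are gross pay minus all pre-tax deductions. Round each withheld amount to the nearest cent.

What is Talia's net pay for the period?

$2,919.79

401(k): $5,517.66 × 0.0975 = $537.97
Taxable wages = $5,517.66 − $537.97 = $4,979.69
Federal income tax: $4,979.69 × 0.2625 = $1,307.17
OASDI: $5,517.66 × 0.07 = $386.24
Roth contribution: $52.83
Garnishment: $5,517.66 × 0.05 = $275.88
Dental plan: $37.78
Total deductions = $537.97 + $1,307.17 + $386.24 + $52.83 + $275.88 + $37.78 = $2,597.87
Net pay = $5,517.66 − $2,597.87 = $2,919.79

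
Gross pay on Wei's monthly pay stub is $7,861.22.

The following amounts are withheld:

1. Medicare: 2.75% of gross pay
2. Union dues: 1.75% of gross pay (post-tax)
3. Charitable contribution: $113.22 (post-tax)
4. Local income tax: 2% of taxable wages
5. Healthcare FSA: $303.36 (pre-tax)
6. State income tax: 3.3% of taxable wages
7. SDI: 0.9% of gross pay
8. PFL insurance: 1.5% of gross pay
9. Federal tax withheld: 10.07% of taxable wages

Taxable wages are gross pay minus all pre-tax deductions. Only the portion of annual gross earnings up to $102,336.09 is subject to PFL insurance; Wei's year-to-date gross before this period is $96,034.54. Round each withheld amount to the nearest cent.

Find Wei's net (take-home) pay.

$5,763.97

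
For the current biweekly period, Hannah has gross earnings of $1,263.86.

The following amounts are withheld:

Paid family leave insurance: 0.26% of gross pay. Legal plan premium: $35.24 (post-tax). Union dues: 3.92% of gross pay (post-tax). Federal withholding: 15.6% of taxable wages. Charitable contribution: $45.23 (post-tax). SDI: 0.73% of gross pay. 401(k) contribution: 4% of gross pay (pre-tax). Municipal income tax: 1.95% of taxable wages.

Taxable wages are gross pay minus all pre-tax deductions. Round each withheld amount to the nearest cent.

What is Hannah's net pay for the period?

$857.84

401(k) contribution: $1,263.86 × 0.04 = $50.55
Taxable wages = $1,263.86 − $50.55 = $1,213.31
Municipal income tax: $1,213.31 × 0.0195 = $23.66
Federal withholding: $1,213.31 × 0.156 = $189.28
Paid family leave insurance: $1,263.86 × 0.0026 = $3.29
SDI: $1,263.86 × 0.0073 = $9.23
Union dues: $1,263.86 × 0.0392 = $49.54
Charitable contribution: $45.23
Legal plan premium: $35.24
Total deductions = $50.55 + $23.66 + $189.28 + $3.29 + $9.23 + $49.54 + $45.23 + $35.24 = $406.02
Net pay = $1,263.86 − $406.02 = $857.84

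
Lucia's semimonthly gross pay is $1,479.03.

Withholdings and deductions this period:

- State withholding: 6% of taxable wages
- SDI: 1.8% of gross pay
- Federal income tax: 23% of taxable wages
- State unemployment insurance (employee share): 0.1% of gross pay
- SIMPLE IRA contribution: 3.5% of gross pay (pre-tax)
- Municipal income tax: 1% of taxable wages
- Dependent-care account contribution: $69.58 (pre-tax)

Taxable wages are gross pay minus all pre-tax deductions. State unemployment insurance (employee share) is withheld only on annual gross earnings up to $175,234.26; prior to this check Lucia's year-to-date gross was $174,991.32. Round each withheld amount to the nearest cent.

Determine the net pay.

$923.51

SIMPLE IRA contribution: $1,479.03 × 0.035 = $51.77
Dependent-care account contribution: $69.58
Pre-tax total = $51.77 + $69.58 = $121.35
Taxable wages = $1,479.03 − $121.35 = $1,357.68
State withholding: $1,357.68 × 0.06 = $81.46
Municipal income tax: $1,357.68 × 0.01 = $13.58
Federal income tax: $1,357.68 × 0.23 = $312.27
State unemployment insurance (employee share): only $175,234.26 − $174,991.32 = $242.94 of this check is subject → $242.94 × 0.001 = $0.24
SDI: $1,479.03 × 0.018 = $26.62
Total deductions = $51.77 + $69.58 + $81.46 + $13.58 + $312.27 + $0.24 + $26.62 = $555.52
Net pay = $1,479.03 − $555.52 = $923.51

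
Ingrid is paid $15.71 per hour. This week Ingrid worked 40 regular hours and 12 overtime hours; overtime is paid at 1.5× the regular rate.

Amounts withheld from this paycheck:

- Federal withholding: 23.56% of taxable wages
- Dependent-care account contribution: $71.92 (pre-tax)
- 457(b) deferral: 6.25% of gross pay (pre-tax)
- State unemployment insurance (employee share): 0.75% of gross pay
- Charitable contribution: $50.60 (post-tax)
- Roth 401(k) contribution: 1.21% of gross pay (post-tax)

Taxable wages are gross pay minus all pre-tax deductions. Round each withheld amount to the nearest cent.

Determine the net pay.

Regular pay: 40 × $15.71 = $628.40
Overtime pay: 12 × $15.71 × 1.5 = $282.78
Gross pay = $628.40 + $282.78 = $911.18
Dependent-care account contribution: $71.92
457(b) deferral: $911.18 × 0.0625 = $56.95
Pre-tax total = $71.92 + $56.95 = $128.87
Taxable wages = $911.18 − $128.87 = $782.31
Federal withholding: $782.31 × 0.2356 = $184.31
State unemployment insurance (employee share): $911.18 × 0.0075 = $6.83
Roth 401(k) contribution: $911.18 × 0.0121 = $11.03
Charitable contribution: $50.60
Total deductions = $71.92 + $56.95 + $184.31 + $6.83 + $11.03 + $50.60 = $381.64
Net pay = $911.18 − $381.64 = $529.54

$529.54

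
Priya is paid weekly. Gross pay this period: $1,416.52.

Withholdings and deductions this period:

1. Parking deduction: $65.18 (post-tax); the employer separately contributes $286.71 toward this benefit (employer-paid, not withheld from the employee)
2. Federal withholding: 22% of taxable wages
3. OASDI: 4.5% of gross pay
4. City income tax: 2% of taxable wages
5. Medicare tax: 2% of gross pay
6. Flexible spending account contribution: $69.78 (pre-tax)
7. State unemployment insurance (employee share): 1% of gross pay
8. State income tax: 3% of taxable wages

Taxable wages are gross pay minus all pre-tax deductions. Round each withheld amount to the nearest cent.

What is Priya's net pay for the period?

Flexible spending account contribution: $69.78
Taxable wages = $1,416.52 − $69.78 = $1,346.74
Federal withholding: $1,346.74 × 0.22 = $296.28
City income tax: $1,346.74 × 0.02 = $26.93
State income tax: $1,346.74 × 0.03 = $40.40
Medicare tax: $1,416.52 × 0.02 = $28.33
OASDI: $1,416.52 × 0.045 = $63.74
State unemployment insurance (employee share): $1,416.52 × 0.01 = $14.17
Parking deduction: $65.18
(Employer's $286.71 toward parking deduction is not withheld from the employee.)
Total deductions = $69.78 + $296.28 + $26.93 + $40.40 + $28.33 + $63.74 + $14.17 + $65.18 = $604.81
Net pay = $1,416.52 − $604.81 = $811.71

$811.71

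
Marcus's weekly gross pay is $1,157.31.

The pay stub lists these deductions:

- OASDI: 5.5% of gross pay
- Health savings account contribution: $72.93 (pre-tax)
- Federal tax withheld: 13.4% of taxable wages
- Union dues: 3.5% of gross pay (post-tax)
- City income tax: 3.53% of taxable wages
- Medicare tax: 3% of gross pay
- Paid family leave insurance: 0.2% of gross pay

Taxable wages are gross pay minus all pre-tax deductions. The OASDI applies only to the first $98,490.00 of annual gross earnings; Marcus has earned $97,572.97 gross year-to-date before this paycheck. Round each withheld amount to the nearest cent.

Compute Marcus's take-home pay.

$772.81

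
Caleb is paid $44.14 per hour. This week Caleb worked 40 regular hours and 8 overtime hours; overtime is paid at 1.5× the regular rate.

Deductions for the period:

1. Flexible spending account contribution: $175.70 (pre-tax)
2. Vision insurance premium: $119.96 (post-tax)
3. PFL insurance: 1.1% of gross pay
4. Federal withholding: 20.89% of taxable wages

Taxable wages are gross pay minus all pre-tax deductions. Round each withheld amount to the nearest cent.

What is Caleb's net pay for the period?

Regular pay: 40 × $44.14 = $1765.60
Overtime pay: 8 × $44.14 × 1.5 = $529.68
Gross pay = $1765.60 + $529.68 = $2295.28
Flexible spending account contribution: $175.70
Taxable wages = $2295.28 − $175.70 = $2119.58
Federal withholding: $2119.58 × 0.2089 = $442.78
PFL insurance: $2295.28 × 0.011 = $25.25
Vision insurance premium: $119.96
Total deductions = $175.70 + $442.78 + $25.25 + $119.96 = $763.69
Net pay = $2295.28 − $763.69 = $1531.59

$1531.59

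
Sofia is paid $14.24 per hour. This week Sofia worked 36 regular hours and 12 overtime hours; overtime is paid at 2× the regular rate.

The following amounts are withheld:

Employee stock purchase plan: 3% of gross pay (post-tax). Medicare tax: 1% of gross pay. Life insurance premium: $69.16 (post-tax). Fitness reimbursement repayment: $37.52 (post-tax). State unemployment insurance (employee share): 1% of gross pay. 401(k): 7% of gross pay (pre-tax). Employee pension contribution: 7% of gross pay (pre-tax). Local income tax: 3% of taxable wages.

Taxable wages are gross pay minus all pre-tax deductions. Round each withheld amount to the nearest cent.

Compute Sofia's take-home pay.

$563.35

Regular pay: 36 × $14.24 = $512.64
Overtime pay: 12 × $14.24 × 2 = $341.76
Gross pay = $512.64 + $341.76 = $854.40
Employee pension contribution: $854.40 × 0.07 = $59.81
401(k): $854.40 × 0.07 = $59.81
Pre-tax total = $59.81 + $59.81 = $119.62
Taxable wages = $854.40 − $119.62 = $734.78
Local income tax: $734.78 × 0.03 = $22.04
State unemployment insurance (employee share): $854.40 × 0.01 = $8.54
Medicare tax: $854.40 × 0.01 = $8.54
Life insurance premium: $69.16
Fitness reimbursement repayment: $37.52
Employee stock purchase plan: $854.40 × 0.03 = $25.63
Total deductions = $59.81 + $59.81 + $22.04 + $8.54 + $8.54 + $69.16 + $37.52 + $25.63 = $291.05
Net pay = $854.40 − $291.05 = $563.35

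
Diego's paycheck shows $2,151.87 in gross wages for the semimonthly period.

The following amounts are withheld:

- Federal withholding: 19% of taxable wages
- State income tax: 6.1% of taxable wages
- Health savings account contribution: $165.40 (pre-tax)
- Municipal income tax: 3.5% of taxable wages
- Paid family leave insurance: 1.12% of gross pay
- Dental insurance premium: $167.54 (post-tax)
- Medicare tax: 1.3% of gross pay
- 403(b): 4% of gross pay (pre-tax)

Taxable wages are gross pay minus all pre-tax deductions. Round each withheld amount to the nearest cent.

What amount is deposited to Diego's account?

$1,137.28

Health savings account contribution: $165.40
403(b): $2,151.87 × 0.04 = $86.07
Pre-tax total = $165.40 + $86.07 = $251.47
Taxable wages = $2,151.87 − $251.47 = $1,900.40
Federal withholding: $1,900.40 × 0.19 = $361.08
Municipal income tax: $1,900.40 × 0.035 = $66.51
State income tax: $1,900.40 × 0.061 = $115.92
Paid family leave insurance: $2,151.87 × 0.0112 = $24.10
Medicare tax: $2,151.87 × 0.013 = $27.97
Dental insurance premium: $167.54
Total deductions = $165.40 + $86.07 + $361.08 + $66.51 + $115.92 + $24.10 + $27.97 + $167.54 = $1,014.59
Net pay = $2,151.87 − $1,014.59 = $1,137.28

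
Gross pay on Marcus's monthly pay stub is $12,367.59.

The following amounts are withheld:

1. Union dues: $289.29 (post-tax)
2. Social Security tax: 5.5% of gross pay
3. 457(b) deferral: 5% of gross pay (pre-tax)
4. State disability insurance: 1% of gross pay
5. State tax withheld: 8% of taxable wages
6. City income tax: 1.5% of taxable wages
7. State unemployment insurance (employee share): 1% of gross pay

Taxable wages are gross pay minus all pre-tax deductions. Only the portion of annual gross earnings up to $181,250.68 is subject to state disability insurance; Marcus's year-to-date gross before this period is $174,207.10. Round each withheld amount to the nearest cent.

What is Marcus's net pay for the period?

457(b) deferral: $12,367.59 × 0.05 = $618.38
Taxable wages = $12,367.59 − $618.38 = $11,749.21
City income tax: $11,749.21 × 0.015 = $176.24
State tax withheld: $11,749.21 × 0.08 = $939.94
State unemployment insurance (employee share): $12,367.59 × 0.01 = $123.68
State disability insurance: only $181,250.68 − $174,207.10 = $7,043.58 of this check is subject → $7,043.58 × 0.01 = $70.44
Social Security tax: $12,367.59 × 0.055 = $680.22
Union dues: $289.29
Total deductions = $618.38 + $176.24 + $939.94 + $123.68 + $70.44 + $680.22 + $289.29 = $2,898.19
Net pay = $12,367.59 − $2,898.19 = $9,469.40

$9,469.40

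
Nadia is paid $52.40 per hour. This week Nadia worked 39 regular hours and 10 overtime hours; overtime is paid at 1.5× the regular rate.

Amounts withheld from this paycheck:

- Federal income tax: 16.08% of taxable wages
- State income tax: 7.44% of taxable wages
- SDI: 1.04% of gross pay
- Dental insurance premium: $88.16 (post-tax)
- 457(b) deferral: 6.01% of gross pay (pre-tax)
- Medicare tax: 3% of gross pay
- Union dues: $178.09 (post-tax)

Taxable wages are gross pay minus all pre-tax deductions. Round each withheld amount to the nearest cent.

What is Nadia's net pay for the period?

$1653.45

Regular pay: 39 × $52.40 = $2043.60
Overtime pay: 10 × $52.40 × 1.5 = $786.00
Gross pay = $2043.60 + $786.00 = $2829.60
457(b) deferral: $2829.60 × 0.0601 = $170.06
Taxable wages = $2829.60 − $170.06 = $2659.54
State income tax: $2659.54 × 0.0744 = $197.87
Federal income tax: $2659.54 × 0.1608 = $427.65
SDI: $2829.60 × 0.0104 = $29.43
Medicare tax: $2829.60 × 0.03 = $84.89
Dental insurance premium: $88.16
Union dues: $178.09
Total deductions = $170.06 + $197.87 + $427.65 + $29.43 + $84.89 + $88.16 + $178.09 = $1176.15
Net pay = $2829.60 − $1176.15 = $1653.45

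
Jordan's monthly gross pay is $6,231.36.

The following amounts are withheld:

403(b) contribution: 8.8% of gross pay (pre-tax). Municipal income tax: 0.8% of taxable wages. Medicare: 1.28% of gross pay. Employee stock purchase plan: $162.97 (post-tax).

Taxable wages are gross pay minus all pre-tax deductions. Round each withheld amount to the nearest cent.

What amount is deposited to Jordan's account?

403(b) contribution: $6,231.36 × 0.088 = $548.36
Taxable wages = $6,231.36 − $548.36 = $5,683.00
Municipal income tax: $5,683.00 × 0.008 = $45.46
Medicare: $6,231.36 × 0.0128 = $79.76
Employee stock purchase plan: $162.97
Total deductions = $548.36 + $45.46 + $79.76 + $162.97 = $836.55
Net pay = $6,231.36 − $836.55 = $5,394.81

$5,394.81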